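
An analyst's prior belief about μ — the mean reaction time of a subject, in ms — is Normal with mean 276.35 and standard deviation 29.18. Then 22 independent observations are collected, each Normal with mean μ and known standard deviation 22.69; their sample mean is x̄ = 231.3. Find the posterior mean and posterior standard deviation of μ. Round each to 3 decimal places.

With known σ, the Normal prior is conjugate. Weight on the data is w = (n/σ²)/(n/σ² + 1/τ₀²) = 0.0427320/(0.0427320+0.00117444) = 0.97325.
Posterior mean = w·x̄ + (1−w)·μ₀ = 0.97325·231.3 + 0.026749·276.35 = 232.505. Posterior variance = 1/(0.0427320+0.00117444) = 22.7757, so SD = 4.772.

Posterior mean ≈ 232.505; posterior SD ≈ 4.772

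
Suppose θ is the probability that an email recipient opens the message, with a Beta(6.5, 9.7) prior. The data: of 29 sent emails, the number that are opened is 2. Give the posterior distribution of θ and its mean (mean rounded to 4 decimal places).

The binomial likelihood is conjugate to the Beta prior: with 2 successes and 27 failures, the posterior is Beta(6.5+2, 9.7+27) = Beta(8.5, 36.7).
E[θ | data] = 8.5/(8.5+36.7) = 0.1881.

Posterior: Beta(8.5, 36.7); mean ≈ 0.1881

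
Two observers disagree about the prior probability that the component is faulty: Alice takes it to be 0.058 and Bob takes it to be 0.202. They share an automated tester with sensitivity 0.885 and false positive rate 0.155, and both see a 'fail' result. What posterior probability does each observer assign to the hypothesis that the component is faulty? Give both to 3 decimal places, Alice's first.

The likelihood ratio for a 'fail' result is 0.885/0.155 = 5.7097.
Alice: prior odds 0.058/0.942 = 0.061571; posterior odds 0.35155; posterior probability 0.260.
Bob: prior odds 0.202/0.798 = 0.25313; posterior odds 1.4453; posterior probability 0.591.

Alice: 0.260; Bob: 0.591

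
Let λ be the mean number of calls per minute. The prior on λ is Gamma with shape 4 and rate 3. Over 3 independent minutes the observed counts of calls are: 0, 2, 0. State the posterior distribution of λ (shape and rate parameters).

Total count ∑xᵢ = 2 over n = 3 minutes.
Gamma is conjugate to the Poisson likelihood: posterior is Gamma(shape = 4+2 = 6, rate = 3+3 = 6).

Posterior: Gamma(shape=6, rate=6)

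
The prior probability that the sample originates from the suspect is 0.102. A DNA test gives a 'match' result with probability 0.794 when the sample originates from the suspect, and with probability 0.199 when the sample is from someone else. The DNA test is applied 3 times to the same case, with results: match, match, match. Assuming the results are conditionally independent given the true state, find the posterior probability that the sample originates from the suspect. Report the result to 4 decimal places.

Posterior P(H) ≈ 0.8783

Let H be the event that the sample originates from the suspect; start with P(H) = 0.102. P('match'|H) = 0.794, P('match'|¬H) = 0.199.
Update on result 1 ('match'): P(H) ← 0.794·0.1020 / (0.794·0.1020 + 0.199·0.8980) = 0.080988/0.25969 = 0.3119.
Update on result 2 ('match'): P(H) ← 0.794·0.3119 / (0.794·0.3119 + 0.199·0.6881) = 0.24762/0.38456 = 0.6439.
Update on result 3 ('match'): P(H) ← 0.794·0.6439 / (0.794·0.6439 + 0.199·0.3561) = 0.51126/0.58212 = 0.8783.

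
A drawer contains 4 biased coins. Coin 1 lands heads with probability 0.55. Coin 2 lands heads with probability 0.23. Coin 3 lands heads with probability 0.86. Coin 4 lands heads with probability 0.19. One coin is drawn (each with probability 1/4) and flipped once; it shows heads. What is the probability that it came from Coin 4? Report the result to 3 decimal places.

P(heads|C1) = 0.55; P(heads|C2) = 0.23; P(heads|C3) = 0.86; P(heads|C4) = 0.19.
Prior × likelihood for each source: 0.25·0.55=0.1375, 0.25·0.23=0.05750, 0.25·0.86=0.2150, 0.25·0.19=0.04750. Summing gives P(heads) = 0.45750.
P(Coin 4 | heads) = 0.04750 / 0.45750 = 0.104.

Posterior probability ≈ 0.104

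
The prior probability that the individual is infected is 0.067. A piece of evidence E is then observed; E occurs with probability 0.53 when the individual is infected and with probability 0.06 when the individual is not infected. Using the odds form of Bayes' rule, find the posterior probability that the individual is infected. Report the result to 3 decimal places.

Posterior probability ≈ 0.388

Prior odds = 0.067/(1−0.067) = 0.071811. In log-odds, ln(0.071811) = -2.6337.
Add log likelihood ratio: ln(8.8333) = 2.1785.
Posterior log-odds = -0.45518, so posterior odds = exp(-0.45518) = 0.63433. Converting, P(H|E) = 0.63433/1.6343 = 0.388.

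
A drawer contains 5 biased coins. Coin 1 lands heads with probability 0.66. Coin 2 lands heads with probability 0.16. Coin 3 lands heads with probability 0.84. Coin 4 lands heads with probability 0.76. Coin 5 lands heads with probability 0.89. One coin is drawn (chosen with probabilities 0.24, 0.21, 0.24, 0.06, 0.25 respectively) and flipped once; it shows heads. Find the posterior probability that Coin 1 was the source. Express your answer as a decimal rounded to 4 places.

Tabulate prior·likelihood by source: [1] prior 0.24, lik 0.66, product 0.1584; [2] prior 0.21, lik 0.16, product 0.03360; [3] prior 0.24, lik 0.84, product 0.2016; [4] prior 0.06, lik 0.76, product 0.04560; [5] prior 0.25, lik 0.89, product 0.2225.
Normalizing constant = 0.66170; the posterior for Coin 1 is its product over the sum, 0.1584/0.66170 = 0.2394.

Posterior probability ≈ 0.2394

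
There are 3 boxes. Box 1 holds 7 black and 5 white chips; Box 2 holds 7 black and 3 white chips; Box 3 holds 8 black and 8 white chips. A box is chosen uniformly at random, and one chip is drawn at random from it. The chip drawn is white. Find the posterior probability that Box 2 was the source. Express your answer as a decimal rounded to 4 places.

Posterior probability ≈ 0.2466

Tabulate prior·likelihood by source: [1] prior 0.333333, lik 0.4167, product 0.1389; [2] prior 0.333333, lik 0.3, product 0.1000; [3] prior 0.333333, lik 0.5, product 0.1667.
Normalizing constant = 0.40556; the posterior for Box 2 is its product over the sum, 0.1000/0.40556 = 0.2466.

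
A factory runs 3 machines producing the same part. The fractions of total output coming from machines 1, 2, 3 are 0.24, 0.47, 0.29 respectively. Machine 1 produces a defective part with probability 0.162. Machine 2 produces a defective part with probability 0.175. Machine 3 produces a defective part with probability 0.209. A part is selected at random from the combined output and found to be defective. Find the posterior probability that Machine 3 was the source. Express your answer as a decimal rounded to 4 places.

Posterior probability ≈ 0.3335

Tabulate prior·likelihood by source: [1] prior 0.24, lik 0.162, product 0.03888; [2] prior 0.47, lik 0.175, product 0.08225; [3] prior 0.29, lik 0.209, product 0.06061.
Normalizing constant = 0.18174; the posterior for Machine 3 is its product over the sum, 0.06061/0.18174 = 0.3335.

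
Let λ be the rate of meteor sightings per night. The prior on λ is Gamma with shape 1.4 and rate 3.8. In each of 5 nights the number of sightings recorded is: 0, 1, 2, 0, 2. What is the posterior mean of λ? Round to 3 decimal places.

Total count ∑xᵢ = 5 over n = 5 nights.
Gamma is conjugate to the Poisson likelihood: posterior is Gamma(shape = 1.4+5 = 6.4, rate = 3.8+5 = 8.8).
E[λ | data] = 6.4/8.8 = 0.727.

Posterior mean ≈ 0.727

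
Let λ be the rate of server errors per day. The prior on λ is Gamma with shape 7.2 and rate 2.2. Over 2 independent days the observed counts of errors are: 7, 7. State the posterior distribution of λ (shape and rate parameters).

Total count ∑xᵢ = 14 over n = 2 days.
Gamma is conjugate to the Poisson likelihood: posterior is Gamma(shape = 7.2+14 = 21.2, rate = 2.2+2 = 4.2).

Posterior: Gamma(shape=21.2, rate=4.2)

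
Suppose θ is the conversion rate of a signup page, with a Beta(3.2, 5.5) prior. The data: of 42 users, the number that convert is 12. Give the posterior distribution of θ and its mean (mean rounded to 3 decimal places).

Posterior: Beta(15.2, 35.5); mean ≈ 0.300

The binomial likelihood is conjugate to the Beta prior: with 12 successes and 30 failures, the posterior is Beta(3.2+12, 5.5+30) = Beta(15.2, 35.5).
E[θ | data] = 15.2/(15.2+35.5) = 0.300.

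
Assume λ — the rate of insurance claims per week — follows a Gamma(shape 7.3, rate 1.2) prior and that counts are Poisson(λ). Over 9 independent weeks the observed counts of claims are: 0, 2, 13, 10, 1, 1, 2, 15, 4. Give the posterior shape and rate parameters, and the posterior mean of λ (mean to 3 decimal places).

Total count ∑xᵢ = 48 over n = 9 weeks.
Gamma is conjugate to the Poisson likelihood: posterior is Gamma(shape = 7.3+48 = 55.3, rate = 1.2+9 = 10.2).
E[λ | data] = 55.3/10.2 = 5.422.

Posterior: Gamma(shape=55.3, rate=10.2); mean ≈ 5.422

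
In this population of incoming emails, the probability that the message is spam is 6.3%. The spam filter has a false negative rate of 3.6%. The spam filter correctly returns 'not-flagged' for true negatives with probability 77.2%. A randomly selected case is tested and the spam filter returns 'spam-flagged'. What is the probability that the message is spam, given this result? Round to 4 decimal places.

Write H for 'the message is spam'. Prior odds H:¬H = 0.063/0.937 = 0.067236. For the 'spam-flagged' outcome, the likelihood ratio is 0.964/0.228 = 4.2281.
Posterior odds = 0.067236 × 4.2281 = 0.28428, so P(H|E) = 0.28428/(1+0.28428) = 0.2214.

P(H | E) ≈ 0.2214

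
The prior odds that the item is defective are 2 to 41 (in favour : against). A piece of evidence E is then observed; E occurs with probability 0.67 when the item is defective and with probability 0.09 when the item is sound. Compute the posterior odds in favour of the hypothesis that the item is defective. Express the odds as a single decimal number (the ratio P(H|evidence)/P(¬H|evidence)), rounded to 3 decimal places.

Prior odds = 2/41 = 0.048780.
Likelihood ratio for E = 0.67/0.09 = 7.4444.
Posterior odds = prior odds × LR = 0.36314.

Posterior odds ≈ 0.363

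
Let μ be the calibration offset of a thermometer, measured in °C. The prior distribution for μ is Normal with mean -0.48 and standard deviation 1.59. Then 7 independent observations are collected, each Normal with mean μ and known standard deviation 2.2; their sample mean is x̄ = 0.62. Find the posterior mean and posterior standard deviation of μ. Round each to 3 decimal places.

With known σ, the Normal prior is conjugate. Weight on the data is w = (n/σ²)/(n/σ² + 1/τ₀²) = 1.44628/(1.44628+0.395554) = 0.78524.
Posterior mean = w·x̄ + (1−w)·μ₀ = 0.78524·0.62 + 0.21476·-0.48 = 0.384. Posterior variance = 1/(1.44628+0.395554) = 0.542937, so SD = 0.737.

Posterior mean ≈ 0.384; posterior SD ≈ 0.737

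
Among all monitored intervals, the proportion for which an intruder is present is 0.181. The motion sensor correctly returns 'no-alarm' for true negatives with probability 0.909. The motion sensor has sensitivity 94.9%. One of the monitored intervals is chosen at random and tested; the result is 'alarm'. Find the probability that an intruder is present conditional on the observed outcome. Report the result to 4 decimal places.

P(H | E) ≈ 0.6974

Let H be the event that an intruder is present. P(H) = 0.181, so P(¬H) = 0.819. With E the 'alarm' result, P(E|H) = 0.949 and P(E|¬H) = 0.091.
P(E) = 0.949·0.181 + 0.091·0.819 = 0.17177 + 0.074529 = 0.24630.
By Bayes' theorem, P(H|E) = 0.17177 / 0.24630 = 0.6974.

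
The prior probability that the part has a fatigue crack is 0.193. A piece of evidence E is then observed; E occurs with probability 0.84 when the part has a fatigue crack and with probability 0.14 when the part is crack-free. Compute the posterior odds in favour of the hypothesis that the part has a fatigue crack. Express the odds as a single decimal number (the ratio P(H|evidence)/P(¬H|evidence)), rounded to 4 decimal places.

Prior odds = 0.193/(1−0.193) = 0.23916. In log-odds, ln(0.23916) = -1.4306.
Add log likelihood ratio: ln(6.0000) = 1.7918.
Posterior log-odds = 0.36113, so posterior odds = exp(0.36113) = 1.4349.

Posterior odds ≈ 1.4349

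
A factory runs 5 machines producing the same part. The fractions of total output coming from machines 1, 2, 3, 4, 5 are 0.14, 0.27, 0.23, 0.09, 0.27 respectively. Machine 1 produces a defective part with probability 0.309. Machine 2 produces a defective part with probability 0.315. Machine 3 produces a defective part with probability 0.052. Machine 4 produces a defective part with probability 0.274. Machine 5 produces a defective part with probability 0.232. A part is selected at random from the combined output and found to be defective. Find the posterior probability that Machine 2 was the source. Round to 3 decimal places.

P(defective|M1) = 0.309; P(defective|M2) = 0.315; P(defective|M3) = 0.052; P(defective|M4) = 0.274; P(defective|M5) = 0.232.
Prior × likelihood for each source: 0.14·0.309=0.04326, 0.27·0.315=0.08505, 0.23·0.052=0.01196, 0.09·0.274=0.02466, 0.27·0.232=0.06264. Summing gives P(defective) = 0.22757.
P(Machine 2 | defective) = 0.08505 / 0.22757 = 0.374.

Posterior probability ≈ 0.374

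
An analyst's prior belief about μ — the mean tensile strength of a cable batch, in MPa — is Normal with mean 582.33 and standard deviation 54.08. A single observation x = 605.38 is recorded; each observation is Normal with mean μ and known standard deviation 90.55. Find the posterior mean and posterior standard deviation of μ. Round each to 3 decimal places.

Posterior mean ≈ 588.390; posterior SD ≈ 46.430

Prior precision 1/τ₀² = 1/54.08² = 0.00034192; data precision n/σ² = 1/90.55² = 0.00012196.
Posterior precision = 0.00034192 + 0.00012196 = 0.00046388, giving posterior SD = 1/√0.00046388 = 46.430.
Posterior mean = (0.00034192·582.33 + 0.00012196·605.38) / 0.00046388 = 588.390.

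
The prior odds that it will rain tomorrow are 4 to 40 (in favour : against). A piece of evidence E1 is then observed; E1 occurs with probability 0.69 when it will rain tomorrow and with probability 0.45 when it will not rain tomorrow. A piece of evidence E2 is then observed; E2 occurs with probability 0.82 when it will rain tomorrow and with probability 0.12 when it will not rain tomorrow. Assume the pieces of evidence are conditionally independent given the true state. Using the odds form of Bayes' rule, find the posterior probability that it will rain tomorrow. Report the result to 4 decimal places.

Posterior probability ≈ 0.5117

Prior odds = 4/40 = 0.10000. In log-odds, ln(0.10000) = -2.3026.
Add log likelihood ratios: ln(1.5333) + ln(6.8333) = 2.3493.
Posterior log-odds = 0.046672, so posterior odds = exp(0.046672) = 1.0478. Converting, P(H|E) = 1.0478/2.0478 = 0.5117.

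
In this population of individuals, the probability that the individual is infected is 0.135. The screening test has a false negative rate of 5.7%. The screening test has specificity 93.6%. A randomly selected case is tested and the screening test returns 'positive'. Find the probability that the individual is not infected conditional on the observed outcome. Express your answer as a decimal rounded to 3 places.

P(¬H | E) ≈ 0.303

Let H be the event that the individual is infected. P(H) = 0.135, so P(¬H) = 0.865. With E the 'positive' result, P(E|H) = 0.943 and P(E|¬H) = 0.064.
P(E) = 0.943·0.135 + 0.064·0.865 = 0.12731 + 0.055360 = 0.18266.
By Bayes' theorem, P(H|E) = 0.12731 / 0.18266 = 0.697. Hence P(¬H|E) = 1 − 0.697 = 0.303.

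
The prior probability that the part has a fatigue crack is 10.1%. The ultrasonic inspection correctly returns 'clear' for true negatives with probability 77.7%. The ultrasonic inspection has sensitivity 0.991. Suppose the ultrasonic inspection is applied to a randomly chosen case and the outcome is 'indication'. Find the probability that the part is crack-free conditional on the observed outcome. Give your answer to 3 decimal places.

Write H for 'the part has a fatigue crack'. Prior odds H:¬H = 0.101/0.899 = 0.11235. For the 'indication' outcome, the likelihood ratio is 0.991/0.223 = 4.4439.
Posterior odds = 0.11235 × 4.4439 = 0.49926, so P(H|E) = 0.49926/(1+0.49926) = 0.333. Then P(¬H|E) = 1 − 0.333 = 0.667.

P(¬H | E) ≈ 0.667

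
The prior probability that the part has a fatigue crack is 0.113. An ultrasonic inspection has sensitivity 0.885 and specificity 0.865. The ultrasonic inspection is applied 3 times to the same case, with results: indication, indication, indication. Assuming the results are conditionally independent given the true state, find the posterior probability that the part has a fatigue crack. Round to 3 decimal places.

Posterior P(H) ≈ 0.973

Let H be the event that the part has a fatigue crack; start with P(H) = 0.113. P('indication'|H) = 0.885, P('indication'|¬H) = 0.135.
Update on result 1 ('indication'): P(H) ← 0.885·0.1130 / (0.885·0.1130 + 0.135·0.8870) = 0.10001/0.21975 = 0.4551.
Update on result 2 ('indication'): P(H) ← 0.885·0.4551 / (0.885·0.4551 + 0.135·0.5449) = 0.40275/0.47631 = 0.8456.
Update on result 3 ('indication'): P(H) ← 0.885·0.8456 / (0.885·0.8456 + 0.135·0.1544) = 0.74832/0.76917 = 0.9729.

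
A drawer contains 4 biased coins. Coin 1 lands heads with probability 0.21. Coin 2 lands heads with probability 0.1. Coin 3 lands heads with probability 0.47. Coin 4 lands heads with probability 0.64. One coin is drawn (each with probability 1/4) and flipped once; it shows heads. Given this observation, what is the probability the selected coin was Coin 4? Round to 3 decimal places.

P(heads|C1) = 0.21; P(heads|C2) = 0.1; P(heads|C3) = 0.47; P(heads|C4) = 0.64.
Prior × likelihood for each source: 0.25·0.21=0.05250, 0.25·0.1=0.02500, 0.25·0.47=0.1175, 0.25·0.64=0.1600. Summing gives P(heads) = 0.35500.
P(Coin 4 | heads) = 0.1600 / 0.35500 = 0.451.

Posterior probability ≈ 0.451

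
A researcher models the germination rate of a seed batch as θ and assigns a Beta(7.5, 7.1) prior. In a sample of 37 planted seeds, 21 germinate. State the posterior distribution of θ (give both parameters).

Posterior: Beta(28.5, 23.1)

The binomial likelihood is conjugate to the Beta prior: with 21 successes and 16 failures, the posterior is Beta(7.5+21, 7.1+16) = Beta(28.5, 23.1).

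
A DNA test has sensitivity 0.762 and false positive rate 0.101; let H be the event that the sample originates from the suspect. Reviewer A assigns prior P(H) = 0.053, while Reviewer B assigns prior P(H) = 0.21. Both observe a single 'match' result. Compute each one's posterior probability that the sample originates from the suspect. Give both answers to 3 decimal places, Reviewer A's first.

Reviewer A: 0.297; Reviewer B: 0.667

The likelihood ratio for a 'match' result is 0.762/0.101 = 7.5446.
Reviewer A: prior odds 0.053/0.947 = 0.055966; posterior odds 0.42224; posterior probability 0.297.
Reviewer B: prior odds 0.21/0.79 = 0.26582; posterior odds 2.0055; posterior probability 0.667.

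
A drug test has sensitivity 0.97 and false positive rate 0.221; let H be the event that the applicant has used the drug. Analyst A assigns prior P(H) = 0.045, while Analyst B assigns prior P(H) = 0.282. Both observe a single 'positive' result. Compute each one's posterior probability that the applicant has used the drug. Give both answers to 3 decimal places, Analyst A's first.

Analyst A: 0.171; Analyst B: 0.633

P('+'|H) = 0.97, P('+'|¬H) = 0.221.
Analyst A: numerator 0.97·0.045 = 0.043650; evidence = 0.043650+0.221·0.955 = 0.25470; posterior = 0.171.
Analyst B: numerator 0.97·0.282 = 0.27354; evidence = 0.27354+0.221·0.718 = 0.43222; posterior = 0.633.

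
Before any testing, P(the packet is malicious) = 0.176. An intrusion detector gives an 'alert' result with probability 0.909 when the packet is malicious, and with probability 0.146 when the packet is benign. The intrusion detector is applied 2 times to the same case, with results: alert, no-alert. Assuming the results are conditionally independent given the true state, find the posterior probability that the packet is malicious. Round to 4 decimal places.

With H the event that the packet is malicious, the joint likelihood of the observed sequence is P(data|H) = 0.909·0.091 = 0.082719 and P(data|¬H) = 0.146·0.854 = 0.12468.
Bayes: P(H|data) = 0.176·0.082719 / (0.176·0.082719 + 0.824·0.12468) = 0.014559/0.11730 = 0.1241.

Posterior P(H) ≈ 0.1241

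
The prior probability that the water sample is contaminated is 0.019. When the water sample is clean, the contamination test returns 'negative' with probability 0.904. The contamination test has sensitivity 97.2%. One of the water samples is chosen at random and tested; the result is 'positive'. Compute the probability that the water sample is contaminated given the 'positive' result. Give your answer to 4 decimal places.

Write H for 'the water sample is contaminated'. Prior odds H:¬H = 0.019/0.981 = 0.019368. For the 'positive' outcome, the likelihood ratio is 0.972/0.096 = 10.125.
Posterior odds = 0.019368 × 10.125 = 0.19610, so P(H|E) = 0.19610/(1+0.19610) = 0.1640.

P(H | E) ≈ 0.1640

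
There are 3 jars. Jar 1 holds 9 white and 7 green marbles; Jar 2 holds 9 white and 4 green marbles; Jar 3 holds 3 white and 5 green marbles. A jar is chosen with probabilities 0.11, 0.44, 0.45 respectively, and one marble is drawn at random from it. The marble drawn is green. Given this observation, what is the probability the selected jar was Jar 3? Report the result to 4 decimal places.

Posterior probability ≈ 0.6052

Tabulate prior·likelihood by source: [1] prior 0.11, lik 0.4375, product 0.04813; [2] prior 0.44, lik 0.3077, product 0.1354; [3] prior 0.45, lik 0.625, product 0.2812.
Normalizing constant = 0.46476; the posterior for Jar 3 is its product over the sum, 0.2812/0.46476 = 0.6052.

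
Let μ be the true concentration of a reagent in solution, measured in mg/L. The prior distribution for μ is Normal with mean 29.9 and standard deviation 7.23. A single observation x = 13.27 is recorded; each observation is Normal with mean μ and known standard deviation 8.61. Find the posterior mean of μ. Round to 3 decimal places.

Posterior mean ≈ 23.023

With known σ, the Normal prior is conjugate. Weight on the data is w = (n/σ²)/(n/σ² + 1/τ₀²) = 0.0134894/(0.0134894+0.0191304) = 0.41354.
Posterior mean = w·x̄ + (1−w)·μ₀ = 0.41354·13.27 + 0.58646·29.9 = 23.023.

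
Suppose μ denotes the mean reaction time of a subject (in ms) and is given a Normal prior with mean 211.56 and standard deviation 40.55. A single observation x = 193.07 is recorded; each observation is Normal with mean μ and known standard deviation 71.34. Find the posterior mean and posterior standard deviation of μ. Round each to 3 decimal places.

Posterior mean ≈ 207.045; posterior SD ≈ 35.253

Prior precision 1/τ₀² = 1/40.55² = 0.00060816; data precision n/σ² = 1/71.34² = 0.00019649.
Posterior precision = 0.00060816 + 0.00019649 = 0.00080465, giving posterior SD = 1/√0.00080465 = 35.253.
Posterior mean = (0.00060816·211.56 + 0.00019649·193.07) / 0.00080465 = 207.045.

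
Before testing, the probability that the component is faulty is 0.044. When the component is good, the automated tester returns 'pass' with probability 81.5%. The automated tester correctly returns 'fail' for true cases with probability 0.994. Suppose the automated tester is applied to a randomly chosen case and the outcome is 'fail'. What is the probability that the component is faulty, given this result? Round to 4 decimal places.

Write H for 'the component is faulty'. Prior odds H:¬H = 0.044/0.956 = 0.046025. For the 'fail' outcome, the likelihood ratio is 0.994/0.185 = 5.3730.
Posterior odds = 0.046025 × 5.3730 = 0.24729, so P(H|E) = 0.24729/(1+0.24729) = 0.1983.

P(H | E) ≈ 0.1983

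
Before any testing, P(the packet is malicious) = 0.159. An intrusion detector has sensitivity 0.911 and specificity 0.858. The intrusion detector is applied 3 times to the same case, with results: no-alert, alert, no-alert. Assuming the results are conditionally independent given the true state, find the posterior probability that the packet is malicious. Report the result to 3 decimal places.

Posterior P(H) ≈ 0.013

With H the event that the packet is malicious, the joint likelihood of the observed sequence is P(data|H) = 0.089·0.911·0.089 = 0.0072160 and P(data|¬H) = 0.858·0.142·0.858 = 0.10454.
Bayes: P(H|data) = 0.159·0.0072160 / (0.159·0.0072160 + 0.841·0.10454) = 0.0011473/0.089062 = 0.0129.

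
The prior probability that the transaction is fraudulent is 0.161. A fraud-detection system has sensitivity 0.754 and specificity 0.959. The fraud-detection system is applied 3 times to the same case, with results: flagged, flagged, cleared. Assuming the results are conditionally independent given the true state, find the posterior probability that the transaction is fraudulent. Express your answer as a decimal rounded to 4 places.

With H the event that the transaction is fraudulent, the joint likelihood of the observed sequence is P(data|H) = 0.754·0.754·0.246 = 0.13985 and P(data|¬H) = 0.041·0.041·0.959 = 0.0016121.
Bayes: P(H|data) = 0.161·0.13985 / (0.161·0.13985 + 0.839·0.0016121) = 0.022517/0.023869 = 0.9433.

Posterior P(H) ≈ 0.9433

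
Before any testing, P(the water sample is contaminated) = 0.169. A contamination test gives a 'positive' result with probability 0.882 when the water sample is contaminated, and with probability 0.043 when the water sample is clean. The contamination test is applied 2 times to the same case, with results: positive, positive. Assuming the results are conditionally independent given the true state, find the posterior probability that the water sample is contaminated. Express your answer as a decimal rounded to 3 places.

With H the event that the water sample is contaminated, the joint likelihood of the observed sequence is P(data|H) = 0.882·0.882 = 0.77792 and P(data|¬H) = 0.043·0.043 = 0.0018490.
Bayes: P(H|data) = 0.169·0.77792 / (0.169·0.77792 + 0.831·0.0018490) = 0.13147/0.13301 = 0.9884.

Posterior P(H) ≈ 0.988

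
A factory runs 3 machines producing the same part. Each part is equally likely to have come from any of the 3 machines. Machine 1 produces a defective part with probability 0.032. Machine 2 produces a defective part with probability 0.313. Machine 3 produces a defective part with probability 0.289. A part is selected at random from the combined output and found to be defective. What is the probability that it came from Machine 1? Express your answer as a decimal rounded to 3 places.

Posterior probability ≈ 0.050

Tabulate prior·likelihood by source: [1] prior 0.333333, lik 0.032, product 0.01067; [2] prior 0.333333, lik 0.313, product 0.1043; [3] prior 0.333333, lik 0.289, product 0.09633.
Normalizing constant = 0.21133; the posterior for Machine 1 is its product over the sum, 0.01067/0.21133 = 0.050.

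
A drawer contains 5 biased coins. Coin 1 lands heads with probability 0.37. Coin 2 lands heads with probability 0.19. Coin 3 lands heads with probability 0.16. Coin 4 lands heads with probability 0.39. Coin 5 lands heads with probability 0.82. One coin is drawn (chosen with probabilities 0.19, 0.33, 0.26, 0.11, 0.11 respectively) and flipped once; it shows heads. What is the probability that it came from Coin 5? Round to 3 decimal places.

P(heads|C1) = 0.37; P(heads|C2) = 0.19; P(heads|C3) = 0.16; P(heads|C4) = 0.39; P(heads|C5) = 0.82.
Prior × likelihood for each source: 0.19·0.37=0.07030, 0.33·0.19=0.06270, 0.26·0.16=0.04160, 0.11·0.39=0.04290, 0.11·0.82=0.09020. Summing gives P(heads) = 0.30770.
P(Coin 5 | heads) = 0.09020 / 0.30770 = 0.293.

Posterior probability ≈ 0.293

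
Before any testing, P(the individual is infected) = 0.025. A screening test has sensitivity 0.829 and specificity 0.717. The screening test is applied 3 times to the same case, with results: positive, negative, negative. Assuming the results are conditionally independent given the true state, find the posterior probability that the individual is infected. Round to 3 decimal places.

Posterior P(H) ≈ 0.004

Let H be the event that the individual is infected; start with P(H) = 0.025. P('positive'|H) = 0.829, P('positive'|¬H) = 0.283.
Update on result 1 ('positive'): P(H) ← 0.829·0.0250 / (0.829·0.0250 + 0.283·0.9750) = 0.020725/0.29665 = 0.0699.
Update on result 2 ('negative'): P(H) ← 0.171·0.0699 / (0.171·0.0699 + 0.717·0.9301) = 0.011947/0.67885 = 0.0176.
Update on result 3 ('negative'): P(H) ← 0.171·0.0176 / (0.171·0.0176 + 0.717·0.9824) = 0.0030093/0.70739 = 0.0043.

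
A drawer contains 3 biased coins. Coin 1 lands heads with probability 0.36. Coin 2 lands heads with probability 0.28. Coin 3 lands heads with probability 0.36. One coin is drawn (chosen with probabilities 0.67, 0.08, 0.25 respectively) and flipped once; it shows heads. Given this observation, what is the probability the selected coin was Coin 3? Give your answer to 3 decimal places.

Tabulate prior·likelihood by source: [1] prior 0.67, lik 0.36, product 0.2412; [2] prior 0.08, lik 0.28, product 0.02240; [3] prior 0.25, lik 0.36, product 0.09000.
Normalizing constant = 0.35360; the posterior for Coin 3 is its product over the sum, 0.09000/0.35360 = 0.255.

Posterior probability ≈ 0.255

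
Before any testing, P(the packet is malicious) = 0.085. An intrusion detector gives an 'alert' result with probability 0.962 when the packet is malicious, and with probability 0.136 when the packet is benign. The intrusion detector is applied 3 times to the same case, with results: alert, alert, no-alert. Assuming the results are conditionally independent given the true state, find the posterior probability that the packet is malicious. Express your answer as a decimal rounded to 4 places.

Posterior P(H) ≈ 0.1697

Let H be the event that the packet is malicious; start with P(H) = 0.085. P('alert'|H) = 0.962, P('alert'|¬H) = 0.136.
Update on result 1 ('alert'): P(H) ← 0.962·0.0850 / (0.962·0.0850 + 0.136·0.9150) = 0.081770/0.20621 = 0.3965.
Update on result 2 ('alert'): P(H) ← 0.962·0.3965 / (0.962·0.3965 + 0.136·0.6035) = 0.38147/0.46354 = 0.8229.
Update on result 3 ('no-alert'): P(H) ← 0.038·0.8229 / (0.038·0.8229 + 0.864·0.1771) = 0.031272/0.18425 = 0.1697.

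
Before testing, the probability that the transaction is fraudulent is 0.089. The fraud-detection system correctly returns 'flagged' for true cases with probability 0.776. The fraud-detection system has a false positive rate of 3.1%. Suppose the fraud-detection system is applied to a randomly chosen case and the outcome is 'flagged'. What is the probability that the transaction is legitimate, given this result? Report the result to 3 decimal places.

Write H for 'the transaction is fraudulent'. Prior odds H:¬H = 0.089/0.911 = 0.097695. For the 'flagged' outcome, the likelihood ratio is 0.776/0.031 = 25.032.
Posterior odds = 0.097695 × 25.032 = 2.4455, so P(H|E) = 2.4455/(1+2.4455) = 0.710. Then P(¬H|E) = 1 − 0.710 = 0.290.

P(¬H | E) ≈ 0.290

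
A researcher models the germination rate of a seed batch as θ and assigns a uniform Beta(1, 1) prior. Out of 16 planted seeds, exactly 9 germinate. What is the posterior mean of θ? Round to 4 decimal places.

Posterior mean ≈ 0.5556

The binomial likelihood is conjugate to the Beta prior: with 9 successes and 7 failures, the posterior is Beta(1+9, 1+7) = Beta(10, 8).
E[θ | data] = 10/(10+8) = 0.5556.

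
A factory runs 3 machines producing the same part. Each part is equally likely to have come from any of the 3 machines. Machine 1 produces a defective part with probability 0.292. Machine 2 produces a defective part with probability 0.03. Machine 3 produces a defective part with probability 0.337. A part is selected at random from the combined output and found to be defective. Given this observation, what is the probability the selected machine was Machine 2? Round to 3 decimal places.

Posterior probability ≈ 0.046

P(defective|M1) = 0.292; P(defective|M2) = 0.03; P(defective|M3) = 0.337.
Prior × likelihood for each source: 0.333333·0.292=0.09733, 0.333333·0.03=0.01000, 0.333333·0.337=0.1123. Summing gives P(defective) = 0.21967.
P(Machine 2 | defective) = 0.01000 / 0.21967 = 0.046.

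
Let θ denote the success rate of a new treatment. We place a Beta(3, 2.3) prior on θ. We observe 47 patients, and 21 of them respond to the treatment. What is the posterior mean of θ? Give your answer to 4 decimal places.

Posterior mean ≈ 0.4589

The binomial likelihood is conjugate to the Beta prior: with 21 successes and 26 failures, the posterior is Beta(3+21, 2.3+26) = Beta(24, 28.3).
E[θ | data] = 24/(24+28.3) = 0.4589.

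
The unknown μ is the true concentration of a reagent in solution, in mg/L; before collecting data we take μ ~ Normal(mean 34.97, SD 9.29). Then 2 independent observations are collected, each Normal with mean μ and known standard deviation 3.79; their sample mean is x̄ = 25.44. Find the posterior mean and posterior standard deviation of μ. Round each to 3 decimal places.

Posterior mean ≈ 26.172; posterior SD ≈ 2.575

With known σ, the Normal prior is conjugate. Weight on the data is w = (n/σ²)/(n/σ² + 1/τ₀²) = 0.139236/(0.139236+0.0115869) = 0.92318.
Posterior mean = w·x̄ + (1−w)·μ₀ = 0.92318·25.44 + 0.076825·34.97 = 26.172. Posterior variance = 1/(0.139236+0.0115869) = 6.63029, so SD = 2.575.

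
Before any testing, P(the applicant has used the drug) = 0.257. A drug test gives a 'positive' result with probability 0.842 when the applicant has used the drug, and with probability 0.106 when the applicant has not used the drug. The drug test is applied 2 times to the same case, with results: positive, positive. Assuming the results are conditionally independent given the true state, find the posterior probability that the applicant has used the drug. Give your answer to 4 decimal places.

With H the event that the applicant has used the drug, the joint likelihood of the observed sequence is P(data|H) = 0.842·0.842 = 0.70896 and P(data|¬H) = 0.106·0.106 = 0.011236.
Bayes: P(H|data) = 0.257·0.70896 / (0.257·0.70896 + 0.743·0.011236) = 0.18220/0.19055 = 0.9562.

Posterior P(H) ≈ 0.9562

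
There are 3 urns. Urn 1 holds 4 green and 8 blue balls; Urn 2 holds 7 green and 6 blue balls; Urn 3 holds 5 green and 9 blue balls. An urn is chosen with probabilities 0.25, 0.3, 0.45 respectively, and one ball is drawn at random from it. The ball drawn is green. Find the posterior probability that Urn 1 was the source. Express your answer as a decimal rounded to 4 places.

P(green|Urn 1) = 0.3333; P(green|Urn 2) = 0.5385; P(green|Urn 3) = 0.3571.
Prior × likelihood for each source: 0.25·0.3333=0.08333, 0.3·0.5385=0.1615, 0.45·0.3571=0.1607. Summing gives P(green) = 0.40559.
P(Urn 1 | green) = 0.08333 / 0.40559 = 0.2055.

Posterior probability ≈ 0.2055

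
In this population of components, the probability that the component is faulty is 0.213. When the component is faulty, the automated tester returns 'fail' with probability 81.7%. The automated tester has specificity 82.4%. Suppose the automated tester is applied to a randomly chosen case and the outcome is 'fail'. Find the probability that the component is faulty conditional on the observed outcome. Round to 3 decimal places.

P(H | E) ≈ 0.557

Let H be the event that the component is faulty. P(H) = 0.213, so P(¬H) = 0.787. With E the 'fail' result, P(E|H) = 0.817 and P(E|¬H) = 0.176.
P(E) = 0.817·0.213 + 0.176·0.787 = 0.17402 + 0.13851 = 0.31253.
By Bayes' theorem, P(H|E) = 0.17402 / 0.31253 = 0.557.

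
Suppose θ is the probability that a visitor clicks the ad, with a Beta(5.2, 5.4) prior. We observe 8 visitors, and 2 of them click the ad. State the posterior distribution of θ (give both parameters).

The binomial likelihood is conjugate to the Beta prior: with 2 successes and 6 failures, the posterior is Beta(5.2+2, 5.4+6) = Beta(7.2, 11.4).

Posterior: Beta(7.2, 11.4)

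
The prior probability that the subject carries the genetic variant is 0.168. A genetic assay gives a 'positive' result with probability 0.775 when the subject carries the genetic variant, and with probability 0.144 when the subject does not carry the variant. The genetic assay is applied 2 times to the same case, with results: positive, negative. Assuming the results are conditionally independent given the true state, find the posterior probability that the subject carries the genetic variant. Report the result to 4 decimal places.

Posterior P(H) ≈ 0.2222

With H the event that the subject carries the genetic variant, the joint likelihood of the observed sequence is P(data|H) = 0.775·0.225 = 0.17438 and P(data|¬H) = 0.144·0.856 = 0.12326.
Bayes: P(H|data) = 0.168·0.17438 / (0.168·0.17438 + 0.832·0.12326) = 0.029295/0.13185 = 0.2222.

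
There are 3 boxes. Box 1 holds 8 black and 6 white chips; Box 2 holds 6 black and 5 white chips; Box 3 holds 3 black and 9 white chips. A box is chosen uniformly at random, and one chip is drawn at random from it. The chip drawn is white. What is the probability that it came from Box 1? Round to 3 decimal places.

Posterior probability ≈ 0.262

Tabulate prior·likelihood by source: [1] prior 0.333333, lik 0.4286, product 0.1429; [2] prior 0.333333, lik 0.4545, product 0.1515; [3] prior 0.333333, lik 0.75, product 0.2500.
Normalizing constant = 0.54437; the posterior for Box 1 is its product over the sum, 0.1429/0.54437 = 0.262.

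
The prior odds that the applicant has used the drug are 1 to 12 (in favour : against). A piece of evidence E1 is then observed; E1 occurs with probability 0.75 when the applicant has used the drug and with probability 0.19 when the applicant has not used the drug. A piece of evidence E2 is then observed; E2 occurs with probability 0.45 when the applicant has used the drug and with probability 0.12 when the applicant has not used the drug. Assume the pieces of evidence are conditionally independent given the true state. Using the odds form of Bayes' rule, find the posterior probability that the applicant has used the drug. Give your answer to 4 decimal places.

Posterior probability ≈ 0.5523

Prior odds = 1/12 = 0.083333. In log-odds, ln(0.083333) = -2.4849.
Add log likelihood ratios: ln(3.9474) + ln(3.7500) = 2.6948.
Posterior log-odds = 0.20990, so posterior odds = exp(0.20990) = 1.2336. Converting, P(H|E) = 1.2336/2.2336 = 0.5523.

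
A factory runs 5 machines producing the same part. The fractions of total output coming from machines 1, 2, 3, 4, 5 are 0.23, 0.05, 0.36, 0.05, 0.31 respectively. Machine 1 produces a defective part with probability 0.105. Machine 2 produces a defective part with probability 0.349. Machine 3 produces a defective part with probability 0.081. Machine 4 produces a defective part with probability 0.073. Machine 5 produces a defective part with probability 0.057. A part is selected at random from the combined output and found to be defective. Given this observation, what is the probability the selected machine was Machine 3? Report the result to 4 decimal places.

Posterior probability ≈ 0.3167

P(defective|M1) = 0.105; P(defective|M2) = 0.349; P(defective|M3) = 0.081; P(defective|M4) = 0.073; P(defective|M5) = 0.057.
Prior × likelihood for each source: 0.23·0.105=0.02415, 0.05·0.349=0.01745, 0.36·0.081=0.02916, 0.05·0.073=0.003650, 0.31·0.057=0.01767. Summing gives P(defective) = 0.092080.
P(Machine 3 | defective) = 0.02916 / 0.092080 = 0.3167.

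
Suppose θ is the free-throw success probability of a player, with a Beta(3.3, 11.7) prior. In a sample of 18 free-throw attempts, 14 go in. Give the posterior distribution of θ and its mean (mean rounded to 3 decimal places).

Posterior: Beta(17.3, 15.7); mean ≈ 0.524

Observing 14 successes and 4 failures updates Beta(3.3, 11.7) by adding the success and failure counts to the two shape parameters: α = 3.3+14 = 17.3, β = 11.7+4 = 15.7.
Posterior mean = α/(α+β) = 17.3/33 = 0.524.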